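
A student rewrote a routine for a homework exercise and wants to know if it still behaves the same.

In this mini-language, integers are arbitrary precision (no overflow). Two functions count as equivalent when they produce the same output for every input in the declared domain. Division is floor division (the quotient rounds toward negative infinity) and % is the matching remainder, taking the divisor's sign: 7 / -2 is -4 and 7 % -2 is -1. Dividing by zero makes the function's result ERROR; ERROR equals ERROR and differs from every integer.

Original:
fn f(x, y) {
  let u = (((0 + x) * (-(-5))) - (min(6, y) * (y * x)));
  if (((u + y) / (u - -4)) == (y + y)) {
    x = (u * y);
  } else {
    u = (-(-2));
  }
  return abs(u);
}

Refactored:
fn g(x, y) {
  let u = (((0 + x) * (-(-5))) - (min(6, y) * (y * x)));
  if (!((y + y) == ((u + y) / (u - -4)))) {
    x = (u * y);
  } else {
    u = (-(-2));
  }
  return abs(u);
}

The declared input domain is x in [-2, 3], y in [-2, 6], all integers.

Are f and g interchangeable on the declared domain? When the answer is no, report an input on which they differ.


At x=-2, y=-1: f gives 2, g gives 8.
verdict: not equivalent; witness: x=-2, y=-1


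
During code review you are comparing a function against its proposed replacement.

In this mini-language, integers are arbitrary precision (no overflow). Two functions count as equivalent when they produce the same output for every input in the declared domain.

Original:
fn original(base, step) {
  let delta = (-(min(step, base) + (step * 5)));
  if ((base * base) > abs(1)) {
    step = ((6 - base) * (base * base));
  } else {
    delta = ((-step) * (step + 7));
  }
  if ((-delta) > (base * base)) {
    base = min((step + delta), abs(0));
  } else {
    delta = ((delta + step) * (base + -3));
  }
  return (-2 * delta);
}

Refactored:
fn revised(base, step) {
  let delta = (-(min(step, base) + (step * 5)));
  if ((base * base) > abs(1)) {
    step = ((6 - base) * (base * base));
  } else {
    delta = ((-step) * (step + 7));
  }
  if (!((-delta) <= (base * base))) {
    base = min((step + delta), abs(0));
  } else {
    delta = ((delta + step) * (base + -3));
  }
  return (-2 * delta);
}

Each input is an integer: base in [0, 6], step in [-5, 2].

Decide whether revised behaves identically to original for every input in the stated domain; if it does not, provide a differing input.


Although comparison usage differs, plus boolean connective usage differs, 56/56 inputs agree.
verdict: equivalent


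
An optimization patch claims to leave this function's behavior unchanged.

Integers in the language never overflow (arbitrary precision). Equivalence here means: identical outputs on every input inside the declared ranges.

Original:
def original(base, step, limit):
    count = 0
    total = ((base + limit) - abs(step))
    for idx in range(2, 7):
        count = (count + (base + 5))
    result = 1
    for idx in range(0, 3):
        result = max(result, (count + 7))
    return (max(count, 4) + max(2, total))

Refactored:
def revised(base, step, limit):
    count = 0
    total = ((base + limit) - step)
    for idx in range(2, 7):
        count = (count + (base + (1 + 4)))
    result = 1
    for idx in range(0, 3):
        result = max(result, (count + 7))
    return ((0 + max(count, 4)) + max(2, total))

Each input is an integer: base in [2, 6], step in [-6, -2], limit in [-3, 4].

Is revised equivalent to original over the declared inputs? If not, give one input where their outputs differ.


Consider the input base=2, step=-6, limit=-3.
original: count := 0 | total := -7 | iter idx=2: | count := 7 | iter idx=3: | count := 14 | iter idx=4: | count := 21 | iter idx=5: | count := 28 | iter idx=6: | count := 35 | result := 1 | iter idx=0: | result := 42 | iter idx=1: | result := 42 | iter idx=2: | result := 42 | result 37
revised: count := 0 | total := 5 | iter idx=2: | count := 7 | iter idx=3: | count := 14 | iter idx=4: | count := 21 | iter idx=5: | count := 28 | iter idx=6: | count := 35 | result := 1 | iter idx=0: | result := 42 | iter idx=1: | result := 42 | iter idx=2: | result := 42 | result 40
37 against 40: the behavior changed.
verdict: not equivalent; witness: base=2, step=-6, limit=-3


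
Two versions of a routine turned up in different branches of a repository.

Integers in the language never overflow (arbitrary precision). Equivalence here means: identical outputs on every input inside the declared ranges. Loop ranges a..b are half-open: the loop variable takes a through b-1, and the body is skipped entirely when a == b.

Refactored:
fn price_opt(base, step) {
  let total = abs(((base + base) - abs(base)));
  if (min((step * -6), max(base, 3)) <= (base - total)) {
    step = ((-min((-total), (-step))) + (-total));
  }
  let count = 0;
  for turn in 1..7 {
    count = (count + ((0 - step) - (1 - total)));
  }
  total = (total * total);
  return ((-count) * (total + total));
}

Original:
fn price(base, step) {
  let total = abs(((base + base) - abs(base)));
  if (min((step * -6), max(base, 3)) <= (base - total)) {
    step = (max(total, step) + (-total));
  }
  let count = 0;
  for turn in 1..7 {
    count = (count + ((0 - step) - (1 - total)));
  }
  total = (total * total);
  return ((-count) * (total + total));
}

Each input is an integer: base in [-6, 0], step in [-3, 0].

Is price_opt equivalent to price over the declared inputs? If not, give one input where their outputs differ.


Comparing the listings, the differences include: min/max/abs usage differs.
One worked example (base=-5, step=-1) — price: total becomes 15; next (min((step * -6), max(base, 3)) <= (base - total)) evaluates to false; next count becomes 0; next at turn=1:; next count becomes 15; next at turn=2:; next count becomes 30; next at turn=3:; next count becomes 45; next at turn=4:; next count becomes 60; next at turn=5:; next count becomes 75; next at turn=6:; next count becomes 90; next total becomes 225; next final value -40500; price_opt: total becomes 15; next (min((step * -6), max(base, 3)) <= (base - total)) evaluates to false; next count becomes 0; next at turn=1:; next count becomes 15; next at turn=2:; next count becomes 30; next at turn=3:; next count becomes 45; next at turn=4:; next count becomes 60; next at turn=5:; next count becomes 75; next at turn=6:; next count becomes 90; next total becomes 225; next final value -40500; agreement on -40500.
Checked all 28 inputs in the declared domain: the outputs agree on every one.
verdict: equivalent


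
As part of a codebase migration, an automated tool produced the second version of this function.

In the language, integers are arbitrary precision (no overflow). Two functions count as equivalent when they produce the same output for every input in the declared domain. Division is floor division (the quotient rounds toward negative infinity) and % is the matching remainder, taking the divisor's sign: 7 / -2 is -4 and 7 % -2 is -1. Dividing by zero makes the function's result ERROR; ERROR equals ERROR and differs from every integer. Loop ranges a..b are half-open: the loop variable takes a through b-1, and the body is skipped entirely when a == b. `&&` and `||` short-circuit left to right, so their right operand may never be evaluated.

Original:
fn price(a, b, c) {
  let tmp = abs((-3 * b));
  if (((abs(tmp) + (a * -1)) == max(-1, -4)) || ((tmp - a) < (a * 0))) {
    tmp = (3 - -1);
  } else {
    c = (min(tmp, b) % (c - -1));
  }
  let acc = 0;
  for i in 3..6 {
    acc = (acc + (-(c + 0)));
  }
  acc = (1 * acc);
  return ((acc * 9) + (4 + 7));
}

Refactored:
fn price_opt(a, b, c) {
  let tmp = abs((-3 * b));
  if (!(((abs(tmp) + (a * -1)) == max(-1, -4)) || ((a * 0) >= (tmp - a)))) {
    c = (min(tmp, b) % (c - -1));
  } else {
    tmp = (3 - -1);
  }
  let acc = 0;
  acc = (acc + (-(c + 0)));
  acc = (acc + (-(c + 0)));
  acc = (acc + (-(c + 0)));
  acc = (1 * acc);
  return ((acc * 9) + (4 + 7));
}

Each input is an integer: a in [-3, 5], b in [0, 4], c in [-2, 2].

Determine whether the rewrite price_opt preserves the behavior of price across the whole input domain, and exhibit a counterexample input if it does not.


On input a=0, b=0, c=-2, price returns 11 while price_opt returns 65.
verdict: not equivalent; witness: a=0, b=0, c=-2


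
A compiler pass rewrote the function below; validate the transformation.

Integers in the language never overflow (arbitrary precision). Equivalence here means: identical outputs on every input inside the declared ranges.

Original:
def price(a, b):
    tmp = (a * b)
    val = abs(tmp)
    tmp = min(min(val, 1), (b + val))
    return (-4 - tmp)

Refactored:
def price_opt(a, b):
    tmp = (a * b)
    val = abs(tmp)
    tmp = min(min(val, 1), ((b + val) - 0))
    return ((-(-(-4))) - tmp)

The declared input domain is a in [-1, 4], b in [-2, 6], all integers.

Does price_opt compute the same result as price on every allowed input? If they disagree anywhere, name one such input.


Side by side, the visible changes include: constant usage differs; arithmetic usage differs.
Tracing a=4, b=0: price: tmp = 0; val = 0; tmp = 0; return -4 | price_opt: tmp = 0; val = 0; tmp = 0; return -4 — matching result -4.
Sweeping the whole domain (54 inputs) finds no disagreement.
verdict: equivalent


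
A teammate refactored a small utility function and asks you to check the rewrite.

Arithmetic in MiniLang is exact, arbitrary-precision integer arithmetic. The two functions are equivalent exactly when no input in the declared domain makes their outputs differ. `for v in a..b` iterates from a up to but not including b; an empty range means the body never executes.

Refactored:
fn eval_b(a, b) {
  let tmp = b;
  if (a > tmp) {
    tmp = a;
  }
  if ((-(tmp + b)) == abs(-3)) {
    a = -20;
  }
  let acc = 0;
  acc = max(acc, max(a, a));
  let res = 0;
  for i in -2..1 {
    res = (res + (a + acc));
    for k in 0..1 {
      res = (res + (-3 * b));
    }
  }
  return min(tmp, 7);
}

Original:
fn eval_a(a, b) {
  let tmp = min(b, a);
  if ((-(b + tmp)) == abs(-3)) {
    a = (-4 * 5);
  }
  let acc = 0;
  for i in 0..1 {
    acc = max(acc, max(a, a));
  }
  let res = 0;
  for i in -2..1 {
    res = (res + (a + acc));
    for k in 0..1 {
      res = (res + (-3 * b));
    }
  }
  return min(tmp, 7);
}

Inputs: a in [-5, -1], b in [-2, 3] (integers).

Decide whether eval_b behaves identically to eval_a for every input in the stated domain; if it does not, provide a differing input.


At a=-5, b=-2: eval_a gives -5, eval_b gives -2.
verdict: not equivalent; witness: a=-5, b=-2


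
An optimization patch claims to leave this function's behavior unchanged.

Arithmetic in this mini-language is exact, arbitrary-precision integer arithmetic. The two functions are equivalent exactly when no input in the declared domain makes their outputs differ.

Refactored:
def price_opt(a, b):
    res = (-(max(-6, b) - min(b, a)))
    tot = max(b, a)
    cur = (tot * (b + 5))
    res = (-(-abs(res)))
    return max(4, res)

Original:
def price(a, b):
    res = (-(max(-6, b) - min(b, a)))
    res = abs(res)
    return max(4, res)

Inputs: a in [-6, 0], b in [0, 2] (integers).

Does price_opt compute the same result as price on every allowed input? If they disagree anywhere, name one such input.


The two versions differ — the changes include arithmetic usage differs, and constant usage differs, and local variable names differ, and statement counts differ, and min/max/abs usage differs.
One worked example (a=-3, b=1) — price: res becomes -4; next res becomes 4; next final value 4; price_opt: res becomes -4; next tot becomes 1; next cur becomes 6; next res becomes 4; next final value 4; agreement on 4.
An exhaustive pass over the 21 declared inputs shows identical outputs.
verdict: equivalent


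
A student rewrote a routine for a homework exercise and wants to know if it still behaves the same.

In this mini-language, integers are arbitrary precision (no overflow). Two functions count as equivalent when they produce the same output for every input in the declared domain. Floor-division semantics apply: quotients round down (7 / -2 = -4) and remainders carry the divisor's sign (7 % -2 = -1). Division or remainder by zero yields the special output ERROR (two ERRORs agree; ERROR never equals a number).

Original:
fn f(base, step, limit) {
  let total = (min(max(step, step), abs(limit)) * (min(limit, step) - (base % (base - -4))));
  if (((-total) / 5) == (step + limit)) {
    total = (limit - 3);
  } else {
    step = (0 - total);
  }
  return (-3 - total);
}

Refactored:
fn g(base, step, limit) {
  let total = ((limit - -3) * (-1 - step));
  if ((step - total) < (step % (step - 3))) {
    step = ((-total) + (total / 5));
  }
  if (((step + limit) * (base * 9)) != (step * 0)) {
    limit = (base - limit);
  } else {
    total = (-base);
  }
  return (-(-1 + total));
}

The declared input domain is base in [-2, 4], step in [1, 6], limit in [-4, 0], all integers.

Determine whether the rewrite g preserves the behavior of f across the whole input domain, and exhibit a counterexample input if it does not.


Consider the input base=-2, step=1, limit=-4.
f: total becomes -4; next (((-total) / 5) == (step + limit)) evaluates to false; next step becomes 4; next final value 1
g: total becomes 2; next ((step - total) < (step % (step - 3))) evaluates to false; next (((step + limit) * (base * 9)) != (step * 0)) evaluates to true; next limit becomes 2; next final value -1
1 against -1: the behavior changed.
verdict: not equivalent; witness: base=-2, step=1, limit=-4


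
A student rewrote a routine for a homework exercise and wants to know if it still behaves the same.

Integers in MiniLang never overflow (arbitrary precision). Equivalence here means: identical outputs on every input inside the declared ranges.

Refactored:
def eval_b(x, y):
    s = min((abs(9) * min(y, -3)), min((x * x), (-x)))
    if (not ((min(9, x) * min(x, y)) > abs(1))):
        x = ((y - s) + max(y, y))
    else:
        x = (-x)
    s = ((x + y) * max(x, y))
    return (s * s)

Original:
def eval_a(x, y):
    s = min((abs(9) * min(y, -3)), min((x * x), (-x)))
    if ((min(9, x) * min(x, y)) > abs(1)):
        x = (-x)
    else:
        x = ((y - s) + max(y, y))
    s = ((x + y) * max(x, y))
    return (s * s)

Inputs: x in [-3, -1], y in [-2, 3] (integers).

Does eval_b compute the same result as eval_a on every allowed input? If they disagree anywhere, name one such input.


The two versions differ — the changes include boolean connective usage differs.
As a probe, take x=-2, y=0: eval_a runs s = -27; ((min(9, x) * min(x, y)) > abs(1)) -> true; x = 2; s = 4; return 16; eval_b runs s = -27; (not ((min(9, x) * min(x, y)) > abs(1))) -> false; x = 2; s = 4; return 16; both end at 16.
Every one of the 18 inputs gives matching results.
verdict: equivalent


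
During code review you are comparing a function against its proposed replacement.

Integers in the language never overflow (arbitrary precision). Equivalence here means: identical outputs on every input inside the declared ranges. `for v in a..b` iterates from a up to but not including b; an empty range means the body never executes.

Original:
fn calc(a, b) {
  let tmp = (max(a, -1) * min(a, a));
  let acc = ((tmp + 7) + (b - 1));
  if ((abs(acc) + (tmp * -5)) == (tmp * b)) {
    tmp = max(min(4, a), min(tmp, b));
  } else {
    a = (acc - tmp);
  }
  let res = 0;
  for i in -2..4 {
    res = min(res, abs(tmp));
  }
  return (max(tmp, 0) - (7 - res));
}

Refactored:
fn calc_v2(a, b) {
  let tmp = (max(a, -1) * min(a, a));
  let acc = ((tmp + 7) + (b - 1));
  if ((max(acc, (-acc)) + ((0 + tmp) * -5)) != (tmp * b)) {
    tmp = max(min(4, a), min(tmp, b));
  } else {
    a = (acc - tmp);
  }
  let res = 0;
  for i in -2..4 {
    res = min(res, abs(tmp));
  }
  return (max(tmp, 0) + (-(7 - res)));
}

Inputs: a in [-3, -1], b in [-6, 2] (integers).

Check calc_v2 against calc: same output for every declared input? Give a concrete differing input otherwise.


Run the pair on a=-3, b=-6.
calc: tmp := 3 | acc := 3 | ((abs(acc) + (tmp * -5)) == (tmp * b)): false | a := 0 | res := 0 | iter i=-2: | res := 0 | iter i=-1: | res := 0 | iter i=0: | res := 0 | iter i=1: | res := 0 | iter i=2: | res := 0 | iter i=3: | res := 0 | result -4
calc_v2: tmp := 3 | acc := 3 | ((max(acc, (-acc)) + ((0 + tmp) * -5)) != (tmp * b)): true | tmp := -3 | res := 0 | iter i=-2: | res := 0 | iter i=-1: | res := 0 | iter i=0: | res := 0 | iter i=1: | res := 0 | iter i=2: | res := 0 | iter i=3: | res := 0 | result -7
-4 against -7: the behavior changed.
verdict: not equivalent; witness: a=-3, b=-6


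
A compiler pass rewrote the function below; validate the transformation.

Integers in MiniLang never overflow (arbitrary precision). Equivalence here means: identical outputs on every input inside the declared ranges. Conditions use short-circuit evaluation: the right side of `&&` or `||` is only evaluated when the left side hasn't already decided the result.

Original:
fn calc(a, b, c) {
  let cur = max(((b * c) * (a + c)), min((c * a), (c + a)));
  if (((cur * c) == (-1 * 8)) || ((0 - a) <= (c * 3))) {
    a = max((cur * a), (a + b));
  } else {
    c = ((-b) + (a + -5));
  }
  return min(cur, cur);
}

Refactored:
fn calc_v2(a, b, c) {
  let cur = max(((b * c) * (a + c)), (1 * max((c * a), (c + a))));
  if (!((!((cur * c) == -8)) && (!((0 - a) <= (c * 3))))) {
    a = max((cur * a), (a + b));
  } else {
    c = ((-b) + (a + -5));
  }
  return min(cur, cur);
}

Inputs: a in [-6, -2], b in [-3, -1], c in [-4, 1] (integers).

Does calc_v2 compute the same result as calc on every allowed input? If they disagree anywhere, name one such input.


a=-6, b=-3, c=-4 yields -10 from calc but 24 from calc_v2.
verdict: not equivalent; witness: a=-6, b=-3, c=-4


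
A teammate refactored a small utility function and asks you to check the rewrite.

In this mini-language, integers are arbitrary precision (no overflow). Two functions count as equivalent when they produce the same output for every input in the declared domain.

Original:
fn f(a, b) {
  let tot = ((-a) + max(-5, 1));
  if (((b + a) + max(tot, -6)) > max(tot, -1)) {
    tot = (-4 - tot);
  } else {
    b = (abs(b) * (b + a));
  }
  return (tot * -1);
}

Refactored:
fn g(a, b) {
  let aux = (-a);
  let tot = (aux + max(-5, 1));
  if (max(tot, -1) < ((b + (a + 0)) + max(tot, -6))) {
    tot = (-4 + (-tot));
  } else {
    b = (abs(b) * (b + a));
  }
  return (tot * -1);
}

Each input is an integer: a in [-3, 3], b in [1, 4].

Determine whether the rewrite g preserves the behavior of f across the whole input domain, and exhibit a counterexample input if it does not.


Equivalent — the differences include constant usage differs, comparison usage differs, statement counts differ, local variable names differ, arithmetic usage differs, yet no declared input distinguishes the two.
One worked example (a=1, b=1) — f: tot becomes 0; next (((b + a) + max(tot, -6)) > max(tot, -1)) evaluates to true; next tot becomes -4; next final value 4; g: aux becomes -1; next tot becomes 0; next (max(tot, -1) < ((b + (a + 0)) + max(tot, -6))) evaluates to true; next tot becomes -4; next final value 4; agreement on 4.
Checked all 28 inputs in the declared domain: the outputs agree on every one.
verdict: equivalent


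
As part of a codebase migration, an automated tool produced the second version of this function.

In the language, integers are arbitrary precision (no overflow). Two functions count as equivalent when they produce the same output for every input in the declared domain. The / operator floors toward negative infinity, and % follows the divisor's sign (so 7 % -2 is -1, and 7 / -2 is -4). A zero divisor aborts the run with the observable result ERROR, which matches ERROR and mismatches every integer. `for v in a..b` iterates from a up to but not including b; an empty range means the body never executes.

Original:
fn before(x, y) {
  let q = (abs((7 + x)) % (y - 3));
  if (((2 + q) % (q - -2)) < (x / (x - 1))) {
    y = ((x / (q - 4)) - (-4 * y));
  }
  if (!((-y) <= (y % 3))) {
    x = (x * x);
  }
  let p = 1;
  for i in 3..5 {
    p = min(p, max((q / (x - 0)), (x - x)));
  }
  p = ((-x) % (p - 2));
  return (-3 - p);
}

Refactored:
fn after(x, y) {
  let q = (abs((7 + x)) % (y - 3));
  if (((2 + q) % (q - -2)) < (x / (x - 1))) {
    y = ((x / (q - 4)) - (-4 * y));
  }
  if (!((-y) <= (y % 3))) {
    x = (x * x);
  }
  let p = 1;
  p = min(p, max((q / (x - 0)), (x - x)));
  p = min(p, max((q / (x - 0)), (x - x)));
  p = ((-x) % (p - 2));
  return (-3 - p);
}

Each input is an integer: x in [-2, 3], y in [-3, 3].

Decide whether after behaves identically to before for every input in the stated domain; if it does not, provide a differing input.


Reading the diff, among the changes: local variable names differ, plus min/max/abs usage differs, plus loop structure differs, plus arithmetic usage differs, plus constant usage differs.
Tracing x=-2, y=0: before: q := -1 | (((2 + q) % (q - -2)) < (x / (x - 1))): false | (!((-y) <= (y % 3))): false | p := 1 | iter i=3: | p := 0 | iter i=4: | p := 0 | p := 0 | result -3 | after: q := -1 | (((2 + q) % (q - -2)) < (x / (x - 1))): false | (!((-y) <= (y % 3))): false | p := 1 | p := 0 | p := 0 | p := 0 | result -3 — matching result -3.
Sweeping the whole domain (42 inputs) finds no disagreement.
verdict: equivalent


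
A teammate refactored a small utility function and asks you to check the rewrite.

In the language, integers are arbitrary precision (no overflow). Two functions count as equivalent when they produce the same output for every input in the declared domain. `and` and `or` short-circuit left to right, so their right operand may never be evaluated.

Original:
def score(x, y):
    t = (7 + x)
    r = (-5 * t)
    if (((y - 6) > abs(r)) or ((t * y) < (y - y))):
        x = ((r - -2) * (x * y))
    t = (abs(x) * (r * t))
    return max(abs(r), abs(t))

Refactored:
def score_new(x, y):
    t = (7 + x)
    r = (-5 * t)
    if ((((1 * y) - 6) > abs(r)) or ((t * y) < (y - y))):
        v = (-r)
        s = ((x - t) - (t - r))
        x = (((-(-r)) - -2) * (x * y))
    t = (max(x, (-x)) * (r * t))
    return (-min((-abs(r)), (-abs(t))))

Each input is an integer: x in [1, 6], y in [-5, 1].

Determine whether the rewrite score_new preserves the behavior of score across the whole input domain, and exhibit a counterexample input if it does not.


Equivalent — the differences include local variable names differ, plus statement counts differ, plus constant usage differs, plus arithmetic usage differs, plus min/max/abs usage differs, yet no declared input distinguishes the two.
As a probe, take x=2, y=-4: score runs t = 9; r = -45; (((y - 6) > abs(r)) or ((t * y) < (y - y))) -> true; x = 344; t = -139320; return 139320; score_new runs t = 9; r = -45; ((((1 * y) - 6) > abs(r)) or ((t * y) < (y - y))) -> true; v = 45; s = -61; x = 344; t = -139320; return 139320; both end at 139320.
Sweeping the whole domain (42 inputs) finds no disagreement.
verdict: equivalent


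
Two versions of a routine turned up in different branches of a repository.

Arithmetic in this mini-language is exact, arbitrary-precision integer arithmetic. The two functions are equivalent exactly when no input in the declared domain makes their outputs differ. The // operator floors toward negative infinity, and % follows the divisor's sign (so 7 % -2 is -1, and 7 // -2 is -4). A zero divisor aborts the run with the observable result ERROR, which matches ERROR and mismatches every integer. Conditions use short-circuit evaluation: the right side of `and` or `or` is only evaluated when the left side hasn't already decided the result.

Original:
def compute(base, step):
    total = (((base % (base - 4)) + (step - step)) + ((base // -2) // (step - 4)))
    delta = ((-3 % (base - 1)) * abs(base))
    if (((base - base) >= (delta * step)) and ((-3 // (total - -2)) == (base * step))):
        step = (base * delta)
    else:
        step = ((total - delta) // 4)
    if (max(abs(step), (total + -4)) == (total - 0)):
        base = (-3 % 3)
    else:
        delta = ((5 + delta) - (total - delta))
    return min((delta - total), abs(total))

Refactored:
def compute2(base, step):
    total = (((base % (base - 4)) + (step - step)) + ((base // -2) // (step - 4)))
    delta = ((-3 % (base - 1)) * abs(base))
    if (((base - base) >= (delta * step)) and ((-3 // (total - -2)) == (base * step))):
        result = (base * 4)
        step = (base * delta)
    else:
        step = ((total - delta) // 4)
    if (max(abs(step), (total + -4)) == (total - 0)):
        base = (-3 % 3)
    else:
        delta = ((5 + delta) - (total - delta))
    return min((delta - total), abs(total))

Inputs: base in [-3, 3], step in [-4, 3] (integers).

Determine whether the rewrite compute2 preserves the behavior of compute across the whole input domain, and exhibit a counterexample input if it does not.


Behavior is preserved: although arithmetic usage differs, and statement counts differ, and local variable names differ, and constant usage differs, the outputs never diverge.
Tracing base=0, step=-4: compute: total=0, then delta=0, then (((base - base) >= (delta * step)) and ((-3 // (total - -2)) == (base * step))) is false, then step=0, then (max(abs(step), (total + -4)) == (total - 0)) is true, then base=0, then returns 0 | compute2: total=0, then delta=0, then (((base - base) >= (delta * step)) and ((-3 // (total - -2)) == (base * step))) is false, then step=0, then (max(abs(step), (total + -4)) == (total - 0)) is true, then base=0, then returns 0 — matching result 0.
Sweeping the whole domain (56 inputs) finds no disagreement.
verdict: equivalent


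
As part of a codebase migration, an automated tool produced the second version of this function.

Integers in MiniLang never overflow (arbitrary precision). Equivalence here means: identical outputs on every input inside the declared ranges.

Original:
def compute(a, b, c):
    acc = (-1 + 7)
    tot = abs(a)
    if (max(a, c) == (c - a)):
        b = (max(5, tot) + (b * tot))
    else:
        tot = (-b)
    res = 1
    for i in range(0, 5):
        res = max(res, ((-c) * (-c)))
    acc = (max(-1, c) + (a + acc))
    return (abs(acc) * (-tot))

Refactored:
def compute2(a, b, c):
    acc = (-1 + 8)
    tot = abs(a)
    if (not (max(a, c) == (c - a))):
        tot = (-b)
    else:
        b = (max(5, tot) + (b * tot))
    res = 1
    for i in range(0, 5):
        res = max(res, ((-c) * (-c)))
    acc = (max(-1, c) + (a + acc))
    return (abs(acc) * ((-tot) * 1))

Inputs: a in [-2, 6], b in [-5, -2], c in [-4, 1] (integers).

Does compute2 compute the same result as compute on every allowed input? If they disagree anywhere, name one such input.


The rewrite breaks on a=-2, b=-5, c=-4, where the results are -6 and -8.
compute: acc becomes 6; next tot becomes 2; next (max(a, c) == (c - a)) evaluates to true; next b becomes -5; next res becomes 1; next at i=0:; next res becomes 16; next at i=1:; next res becomes 16; next at i=2:; next res becomes 16; next at i=3:; next res becomes 16; next at i=4:; next res becomes 16; next acc becomes 3; next final value -6
compute2: acc becomes 7; next tot becomes 2; next (not (max(a, c) == (c - a))) evaluates to false; next b becomes -5; next res becomes 1; next at i=0:; next res becomes 16; next at i=1:; next res becomes 16; next at i=2:; next res becomes 16; next at i=3:; next res becomes 16; next at i=4:; next res becomes 16; next acc becomes 4; next final value -8
verdict: not equivalent; witness: a=-2, b=-5, c=-4


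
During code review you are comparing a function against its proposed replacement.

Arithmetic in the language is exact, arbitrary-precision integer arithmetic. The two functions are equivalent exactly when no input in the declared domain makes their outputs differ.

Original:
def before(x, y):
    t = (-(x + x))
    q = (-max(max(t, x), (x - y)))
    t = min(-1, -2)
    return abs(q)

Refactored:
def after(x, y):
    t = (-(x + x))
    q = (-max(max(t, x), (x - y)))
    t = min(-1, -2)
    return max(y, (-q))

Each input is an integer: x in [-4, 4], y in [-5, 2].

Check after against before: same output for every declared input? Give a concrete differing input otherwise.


There is a counterexample at x=0, y=1: 0 on one side, 1 on the other.
before: t := 0 | q := 0 | t := -2 | result 0
after: t := 0 | q := 0 | t := -2 | result 1
verdict: not equivalent; witness: x=0, y=1


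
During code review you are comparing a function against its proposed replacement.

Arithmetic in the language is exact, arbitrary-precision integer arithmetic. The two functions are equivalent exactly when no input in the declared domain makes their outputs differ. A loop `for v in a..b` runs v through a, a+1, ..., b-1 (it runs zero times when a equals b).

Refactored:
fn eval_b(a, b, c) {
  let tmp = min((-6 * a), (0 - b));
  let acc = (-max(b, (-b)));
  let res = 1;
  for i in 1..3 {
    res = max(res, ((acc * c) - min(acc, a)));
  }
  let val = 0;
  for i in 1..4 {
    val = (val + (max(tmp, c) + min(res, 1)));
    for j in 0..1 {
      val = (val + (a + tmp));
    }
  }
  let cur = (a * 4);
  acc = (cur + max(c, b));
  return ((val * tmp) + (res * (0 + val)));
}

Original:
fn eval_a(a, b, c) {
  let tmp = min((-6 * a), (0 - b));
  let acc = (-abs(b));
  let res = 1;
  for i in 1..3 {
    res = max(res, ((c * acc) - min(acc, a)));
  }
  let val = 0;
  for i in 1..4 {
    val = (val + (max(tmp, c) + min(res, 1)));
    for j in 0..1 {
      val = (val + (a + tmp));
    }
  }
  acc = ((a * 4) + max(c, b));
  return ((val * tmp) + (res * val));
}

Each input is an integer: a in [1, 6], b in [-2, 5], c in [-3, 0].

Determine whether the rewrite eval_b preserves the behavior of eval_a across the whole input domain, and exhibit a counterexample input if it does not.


Although local variable names differ; and statement counts differ; and min/max/abs usage differs; and constant usage differs; and arithmetic usage differs, 192/192 inputs agree.
verdict: equivalent


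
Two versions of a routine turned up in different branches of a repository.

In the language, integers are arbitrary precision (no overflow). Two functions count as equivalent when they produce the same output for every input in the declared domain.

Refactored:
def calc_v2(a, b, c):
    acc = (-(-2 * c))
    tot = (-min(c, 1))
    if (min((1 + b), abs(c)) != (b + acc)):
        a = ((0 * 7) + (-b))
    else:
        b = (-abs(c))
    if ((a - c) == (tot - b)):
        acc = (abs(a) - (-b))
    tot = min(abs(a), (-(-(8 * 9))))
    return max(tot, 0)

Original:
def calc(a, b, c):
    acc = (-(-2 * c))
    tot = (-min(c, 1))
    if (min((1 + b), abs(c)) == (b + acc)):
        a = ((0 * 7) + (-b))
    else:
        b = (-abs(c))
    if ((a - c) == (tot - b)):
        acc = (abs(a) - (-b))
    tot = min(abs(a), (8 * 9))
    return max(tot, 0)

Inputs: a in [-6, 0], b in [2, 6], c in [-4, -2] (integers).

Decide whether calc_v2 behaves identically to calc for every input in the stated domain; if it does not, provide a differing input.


Input a=-6, b=2, c=-4: 6 from calc versus 2 from calc_v2.
verdict: not equivalent; witness: a=-6, b=2, c=-4


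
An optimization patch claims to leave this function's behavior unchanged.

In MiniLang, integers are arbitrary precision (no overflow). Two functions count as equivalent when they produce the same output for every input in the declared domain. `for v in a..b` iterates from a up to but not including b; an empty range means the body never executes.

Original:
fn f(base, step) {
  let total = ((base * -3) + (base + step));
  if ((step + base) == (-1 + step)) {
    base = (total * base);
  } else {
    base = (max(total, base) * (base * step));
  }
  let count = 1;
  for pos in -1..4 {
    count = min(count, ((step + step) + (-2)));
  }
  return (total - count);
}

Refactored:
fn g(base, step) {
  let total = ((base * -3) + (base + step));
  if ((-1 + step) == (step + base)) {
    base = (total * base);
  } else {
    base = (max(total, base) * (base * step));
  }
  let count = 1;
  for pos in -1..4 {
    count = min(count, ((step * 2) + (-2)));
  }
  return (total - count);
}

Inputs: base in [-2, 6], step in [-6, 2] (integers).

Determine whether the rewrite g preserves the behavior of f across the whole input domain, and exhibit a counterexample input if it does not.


The two versions differ — the changes include constant usage differs; arithmetic usage differs.
As a probe, take base=5, step=-4: f runs total becomes -14; next ((step + base) == (-1 + step)) evaluates to false; next base becomes -100; next count becomes 1; next at pos=-1:; next count becomes -10; next at pos=0:; next count becomes -10; next at pos=1:; next count becomes -10; next at pos=2:; next count becomes -10; next at pos=3:; next count becomes -10; next final value -4; g runs total becomes -14; next ((-1 + step) == (step + base)) evaluates to false; next base becomes -100; next count becomes 1; next at pos=-1:; next count becomes -10; next at pos=0:; next count becomes -10; next at pos=1:; next count becomes -10; next at pos=2:; next count becomes -10; next at pos=3:; next count becomes -10; next final value -4; both end at -4.
Checked all 81 inputs in the declared domain: the outputs agree on every one.
verdict: equivalent


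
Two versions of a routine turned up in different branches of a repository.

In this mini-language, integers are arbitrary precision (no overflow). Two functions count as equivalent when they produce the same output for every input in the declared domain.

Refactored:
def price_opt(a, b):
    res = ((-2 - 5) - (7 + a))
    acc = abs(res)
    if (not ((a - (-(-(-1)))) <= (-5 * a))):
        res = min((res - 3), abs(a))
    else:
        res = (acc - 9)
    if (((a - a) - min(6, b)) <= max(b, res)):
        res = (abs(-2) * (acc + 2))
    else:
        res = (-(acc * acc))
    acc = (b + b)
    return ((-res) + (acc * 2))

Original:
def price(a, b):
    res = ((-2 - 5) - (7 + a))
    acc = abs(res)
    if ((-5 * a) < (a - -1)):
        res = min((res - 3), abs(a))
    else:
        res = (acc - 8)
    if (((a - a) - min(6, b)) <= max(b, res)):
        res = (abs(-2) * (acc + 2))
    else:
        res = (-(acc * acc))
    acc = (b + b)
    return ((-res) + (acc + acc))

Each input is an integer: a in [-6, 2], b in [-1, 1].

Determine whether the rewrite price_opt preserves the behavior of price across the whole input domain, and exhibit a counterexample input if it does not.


On input a=-5, b=-1, price returns -26 while price_opt returns 77.
verdict: not equivalent; witness: a=-5, b=-1


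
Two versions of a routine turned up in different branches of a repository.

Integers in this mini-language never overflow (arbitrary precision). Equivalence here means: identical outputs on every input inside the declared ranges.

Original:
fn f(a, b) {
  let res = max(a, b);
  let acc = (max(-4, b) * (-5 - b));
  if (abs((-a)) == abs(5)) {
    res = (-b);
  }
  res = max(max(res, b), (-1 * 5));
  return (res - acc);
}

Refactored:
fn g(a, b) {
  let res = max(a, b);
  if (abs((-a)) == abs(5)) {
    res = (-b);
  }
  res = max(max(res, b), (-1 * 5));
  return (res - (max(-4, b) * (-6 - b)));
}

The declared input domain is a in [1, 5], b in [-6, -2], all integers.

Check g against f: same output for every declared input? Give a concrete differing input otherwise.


At a=1, b=-6: f gives 5, g gives 1.
verdict: not equivalent; witness: a=1, b=-6


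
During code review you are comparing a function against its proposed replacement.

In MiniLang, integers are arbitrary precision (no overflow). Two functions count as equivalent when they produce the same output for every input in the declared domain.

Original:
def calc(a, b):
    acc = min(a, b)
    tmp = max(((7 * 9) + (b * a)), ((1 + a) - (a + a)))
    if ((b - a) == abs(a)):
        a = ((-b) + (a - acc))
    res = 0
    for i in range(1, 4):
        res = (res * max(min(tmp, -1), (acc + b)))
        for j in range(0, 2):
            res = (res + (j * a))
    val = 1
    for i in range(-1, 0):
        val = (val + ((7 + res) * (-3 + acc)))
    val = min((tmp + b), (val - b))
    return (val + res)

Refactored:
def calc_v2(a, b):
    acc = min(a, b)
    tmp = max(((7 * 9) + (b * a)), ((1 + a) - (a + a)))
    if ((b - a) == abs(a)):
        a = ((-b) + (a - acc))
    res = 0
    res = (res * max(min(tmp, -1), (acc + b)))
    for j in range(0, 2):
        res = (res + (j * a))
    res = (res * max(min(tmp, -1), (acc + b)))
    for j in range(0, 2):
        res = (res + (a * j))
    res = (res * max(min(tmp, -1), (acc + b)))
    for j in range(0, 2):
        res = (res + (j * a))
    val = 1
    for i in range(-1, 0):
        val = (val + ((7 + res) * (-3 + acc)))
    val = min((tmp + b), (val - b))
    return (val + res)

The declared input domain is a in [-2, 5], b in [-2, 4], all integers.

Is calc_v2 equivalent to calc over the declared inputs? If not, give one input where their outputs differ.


Side by side, the visible changes include: loop structure differs, plus statement counts differ, plus min/max/abs usage differs, plus arithmetic usage differs, plus constant usage differs.
One worked example (a=-1, b=1) — calc: acc = -1; tmp = 62; ((b - a) == abs(a)) -> false; res = 0; [i=1]; res = 0; [j=0]; res = 0; [j=1]; res = -1; [i=2]; res = 0; [j=0]; res = 0; [j=1]; res = -1; [i=3]; res = 0; [j=0]; res = 0; [j=1]; res = -1; val = 1; [i=-1]; val = -23; val = -24; return -25; calc_v2: acc = -1; tmp = 62; ((b - a) == abs(a)) -> false; res = 0; res = 0; [j=0]; res = 0; [j=1]; res = -1; res = 0; [j=0]; res = 0; [j=1]; res = -1; res = 0; [j=0]; res = 0; [j=1]; res = -1; val = 1; [i=-1]; val = -23; val = -24; return -25; agreement on -25.
Every one of the 56 inputs gives matching results.
verdict: equivalent


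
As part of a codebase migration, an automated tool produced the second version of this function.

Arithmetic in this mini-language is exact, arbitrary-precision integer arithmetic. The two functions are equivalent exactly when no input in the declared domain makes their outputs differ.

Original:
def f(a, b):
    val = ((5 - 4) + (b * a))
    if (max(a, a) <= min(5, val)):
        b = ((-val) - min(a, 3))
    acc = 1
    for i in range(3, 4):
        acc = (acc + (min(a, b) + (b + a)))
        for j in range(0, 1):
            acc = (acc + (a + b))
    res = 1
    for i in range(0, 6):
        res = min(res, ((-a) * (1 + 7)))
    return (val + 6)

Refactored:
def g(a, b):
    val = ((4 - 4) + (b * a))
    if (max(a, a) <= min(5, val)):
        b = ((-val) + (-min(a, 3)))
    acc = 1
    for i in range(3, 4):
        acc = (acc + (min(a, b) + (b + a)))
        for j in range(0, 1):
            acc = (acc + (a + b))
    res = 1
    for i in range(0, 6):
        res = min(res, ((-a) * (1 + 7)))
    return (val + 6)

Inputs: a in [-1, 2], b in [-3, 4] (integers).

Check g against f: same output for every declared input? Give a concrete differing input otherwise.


Consider the input a=-1, b=-3.
f: val=4, then (max(a, a) <= min(5, val)) is true, then b=-3, then acc=1, then (i=3), then acc=-6, then (j=0), then acc=-10, then res=1, then (i=0), then res=1, then (i=1), then res=1, then (i=2), then res=1, then (i=3), then res=1, then (i=4), then res=1, then (i=5), then res=1, then returns 10
g: val=3, then (max(a, a) <= min(5, val)) is true, then b=-2, then acc=1, then (i=3), then acc=-4, then (j=0), then acc=-7, then res=1, then (i=0), then res=1, then (i=1), then res=1, then (i=2), then res=1, then (i=3), then res=1, then (i=4), then res=1, then (i=5), then res=1, then returns 9
10 and 9 differ, so these are not the same function on this domain.
verdict: not equivalent; witness: a=-1, b=-3


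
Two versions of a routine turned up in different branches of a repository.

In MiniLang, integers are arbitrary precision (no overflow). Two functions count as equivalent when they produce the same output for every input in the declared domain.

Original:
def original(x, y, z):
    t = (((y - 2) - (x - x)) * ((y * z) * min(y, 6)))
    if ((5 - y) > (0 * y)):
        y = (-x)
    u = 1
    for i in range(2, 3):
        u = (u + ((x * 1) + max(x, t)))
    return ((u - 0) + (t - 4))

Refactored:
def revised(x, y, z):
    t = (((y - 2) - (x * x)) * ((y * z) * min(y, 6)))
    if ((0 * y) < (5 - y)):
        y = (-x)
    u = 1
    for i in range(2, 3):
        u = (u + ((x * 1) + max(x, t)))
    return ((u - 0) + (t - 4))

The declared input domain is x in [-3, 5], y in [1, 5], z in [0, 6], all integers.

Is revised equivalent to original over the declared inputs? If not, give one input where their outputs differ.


On input x=-3, y=1, z=1, original returns -8 while revised returns -19.
verdict: not equivalent; witness: x=-3, y=1, z=1
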